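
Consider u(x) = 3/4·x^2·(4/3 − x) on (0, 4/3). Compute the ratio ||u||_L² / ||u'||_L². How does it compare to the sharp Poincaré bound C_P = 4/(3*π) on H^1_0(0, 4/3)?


||u||_L² / ||u'||_L² = 2*sqrt(14)/21 < C_P = 4/(3*π).

u(x) = 3/4·x^2·(4/3 − x), so u'(x) = x*(8 - 9*x)/4.
u(x) = 3/4·x^2·(4/3 − x) vanishes at x = 0 and x = 4/3, so u ∈ H^1_0(0, 4/3). Differentiate via the product rule and integrate the resulting polynomials term by term.
  ∫_0^4/3 u² dx = ∫_0^4/3 (9*x^6/16 - 3*x^5/2 + x^4) dx. Term by term:
    ∫_0^4/3 9*x^6/16 dx = 1024/1701;  ∫_0^4/3 -3*x^5/2 dx = -1024/729;  ∫_0^4/3 x^4 dx = 1024/1215.
  Sum: 1024/1701 − 1024/729 + 1024/1215 = 1024/25515.
  ∫_0^4/3 (u')² dx = ∫_0^4/3 (81*x^4/16 - 9*x^3 + 4*x^2) dx. Term by term:
    ∫_0^4/3 81*x^4/16 dx = 64/15;  ∫_0^4/3 -9*x^3 dx = -64/9;  ∫_0^4/3 4*x^2 dx = 256/81.
  Sum: 64/15 − 64/9 + 256/81 = 128/405.
∫_0^4/3 u² dx = 1024/25515, so ||u||_L² = 32*sqrt(35)/945.
∫_0^4/3 (u')² dx = 128/405, so ||u'||_L² = 8*sqrt(10)/45.
Ratio ||u||_L² / ||u'||_L² = 2*sqrt(14)/21.
Sharp Poincaré constant on H^1_0(0, 4/3) is C_P = L/π = 4/(3*π), achieved by sin(3*π/4·x).
A polynomial bump cannot attain the sharp Poincaré constant (only the first sine eigenfunction does), so the ratio is strictly less than C_P, consistent with ||u||_L² ≤ C_P ||u'||_L².


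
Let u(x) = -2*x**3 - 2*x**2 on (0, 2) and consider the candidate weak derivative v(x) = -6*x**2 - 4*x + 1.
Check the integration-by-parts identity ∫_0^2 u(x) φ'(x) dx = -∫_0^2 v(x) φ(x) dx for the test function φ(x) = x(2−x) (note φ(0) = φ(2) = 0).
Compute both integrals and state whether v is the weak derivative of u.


LHS = 224/15, RHS = 68/5. No, v is not the weak derivative of u.

u(x) = -2*x**3 - 2*x**2, classical derivative u'(x) = -6*x**2 - 4*x.
φ(x) = x(2−x), so φ'(x) = 2 - 2*x.
Note φ(0) = φ(2) = 0, so the boundary term u·φ vanishes.
LHS = ∫_0^2 u(x) φ'(x) dx = ∫_0^2 (4*x^4 - 4*x^2) dx. Term by term:
  ∫_0^2 4*x^4 dx = 128/5;  ∫_0^2 -4*x^2 dx = -32/3.
Sum: 128/5 − 32/3 = 224/15.
So LHS = 224/15.
∫_0^2 v(x) φ(x) dx = ∫_0^2 (6*x^4 - 8*x^3 - 9*x^2 + 2*x) dx. Term by term:
  ∫_0^2 6*x^4 dx = 192/5;  ∫_0^2 -8*x^3 dx = -32;  ∫_0^2 -9*x^2 dx = -24;
  ∫_0^2 2*x dx = 4.
Sum: 192/5 − 32 − 24 + 4 = -68/5.
So RHS = -∫_0^2 v(x) φ(x) dx = 68/5.
LHS − RHS = 4/3 ≠ 0, so the identity fails.
(For a valid weak derivative the identity must hold for EVERY test function, in particular this one. The failure shows v is NOT the weak derivative of u.)
Correct weak derivative would be u'(x) = -6*x**2 - 4*x.


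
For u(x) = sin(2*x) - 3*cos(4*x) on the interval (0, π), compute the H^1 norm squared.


||u||_{H^1(0,π)}^2 = 79*π

u'(x) = 12*sin(4*x) + 2*cos(2*x).
Expand u² and (u')² and integrate term by term on (0, π), using: for integers n ≥ 1, ∫_0^π sin²(nx) dx = ∫_0^π cos²(nx) dx = π/2; for n ≠ n', ∫_0^π sin(nx)sin(n'x) dx = ∫_0^π cos(nx)cos(n'x) dx = 0; and by product-to-sum, ∫_0^π sin(nx)cos(n'x) dx = ½∫_0^π [sin((n+n')x) + sin((n−n')x)] dx, which is 0 when n+n' is even and 2n/(n²−n'²) when n+n' is odd (it need not vanish on (0, π)).
  u² squared terms: (-3)²·∫cos(4x)² dx = 9·π/2 = 9*π/2;  (1)²·∫sin(2x)² dx = 1·π/2 = π/2.
  u² cross terms: 2·(-3)·(1)·∫cos(4x)·sin(2x) dx = -6·(0) = 0.
  So ∫_0^π u² dx = 9*π/2 + π/2 + 0 = 5*π.
  (u')² squared terms: (2)²·∫cos(2x)² dx = 4·π/2 = 2*π;  (12)²·∫sin(4x)² dx = 144·π/2 = 72*π.
  (u')² cross terms: 2·(2)·(12)·∫cos(2x)·sin(4x) dx = 48·(0) = 0.
  So ∫_0^π (u')² dx = 2*π + 72*π + 0 = 74*π.
||u||_{H^1}^2 = (5*π) + (74*π) = 79*π.


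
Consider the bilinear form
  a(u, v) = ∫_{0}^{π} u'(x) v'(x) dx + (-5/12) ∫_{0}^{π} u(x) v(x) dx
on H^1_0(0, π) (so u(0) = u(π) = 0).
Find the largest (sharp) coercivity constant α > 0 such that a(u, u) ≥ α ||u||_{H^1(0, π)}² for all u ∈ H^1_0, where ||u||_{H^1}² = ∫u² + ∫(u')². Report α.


α = 7/24

Coercivity of a(·,·) on H^1_0(0, π) means a(u, u) ≥ α ||u||_{H^1}² for every u ∈ H^1_0.
The interval has length L = π, and Poincaré/coercivity depend only on L. Here a(u, u) = ∫(u')² + (-5/12)·∫u².
Here c = -5/12 < 0 with |c| < (π/L)² = 1, so coercivity still holds. The condition a(u,u) ≥ α||u||_{H^1}² reads (1−α)∫(u')² ≥ (α−c)∫u². Any admissible α is ≤ 1 (rapidly oscillating u have ∫u²/∫(u')² → 0), and α = 1 would force 0 ≥ (1−c)∫u², impossible since c < 1; so 1−α > 0. By the sharp Poincaré inequality on H^1_0 of an interval of length L, ∫(u')² ≥ (π/L)²∫u² with equality for the first sine mode sin(π(x−x₀)/L) (x₀ the left endpoint), so the inequality holds for all u iff (1−α)(π/L)² ≥ α − c, i.e. α ≤ ((π/L)² + c)/((π/L)² + 1) = (1 + c(L/π)²)/(1 + (L/π)²). (Direct route, valid since c ≤ 0: Poincaré gives c∫u² ≥ c(L/π)²∫(u')², so a(u,u) ≥ (1 + c(L/π)²)∫(u')², while ||u||_{H^1}² ≤ (1 + (L/π)²)∫(u')²; dividing yields the same α.) With (π/L)² = 1 and c = -5/12, the largest admissible constant is α = ((π/L)² + c)/((π/L)² + 1).
Simplifying, α = 7/24.


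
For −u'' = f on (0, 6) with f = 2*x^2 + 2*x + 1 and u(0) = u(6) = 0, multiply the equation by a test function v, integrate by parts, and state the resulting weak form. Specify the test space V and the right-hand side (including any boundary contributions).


V = H^1_0(0, 6) (so v(0) = v(6) = 0); weak form: ∫_0^6 u'v' dx = ∫_0^6 (2*x^2 + 2*x + 1) v dx for all v ∈ V.

Multiply both sides by a test function v and integrate from 0 to 6:
  ∫_0^6 −u''(x) v(x) dx = ∫_0^6 f(x) v(x) dx.
Integrate the LHS by parts once:
  ∫_0^6 −u'' v dx = −[u'(x) v(x)]_0^6 + ∫_0^6 u'(x) v'(x) dx.
Thus ∫_0^6 u'(x) v'(x) dx = ∫_0^6 f(x) v(x) dx + [u'(x) v(x)]_0^6.
Choose V so that boundary terms are either known or forced to vanish.
u is Dirichlet: u(0) = u(6) = 0. Let V = H^1_0(0, 6); then v(0) = v(6) = 0, and [u' v]_0^6 = 0.
Weak formulation: find u (satisfying any essential BC) such that ∫_0^6 u'(x) v'(x) dx = ∫_0^6 f v dx for all v ∈ V.
Substituting f(x) = 2*x^2 + 2*x + 1, the right-hand side is ∫_0^6 (2*x^2 + 2*x + 1) v dx.


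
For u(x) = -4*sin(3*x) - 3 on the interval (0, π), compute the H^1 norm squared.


||u||_{H^1(0,π)}^2 = 16 + 89*π

u'(x) = -12*cos(3*x).
Expand u² and (u')² and integrate term by term on (0, π), using: for integers n ≥ 1, ∫_0^π sin²(nx) dx = ∫_0^π cos²(nx) dx = π/2; for n ≠ n', ∫_0^π sin(nx)sin(n'x) dx = ∫_0^π cos(nx)cos(n'x) dx = 0; and by product-to-sum, ∫_0^π sin(nx)cos(n'x) dx = ½∫_0^π [sin((n+n')x) + sin((n−n')x)] dx, which is 0 when n+n' is even and 2n/(n²−n'²) when n+n' is odd (it need not vanish on (0, π)). For the constant mode: ∫_0^π 1 dx = π, ∫_0^π cos(nx) dx = 0, ∫_0^π sin(nx) dx = (1−(−1)^n)/n.
  u² squared terms: (-3)²·∫1 dx = 9·π = 9*π;  (-4)²·∫sin(3x)² dx = 16·π/2 = 8*π.
  u² cross terms: 2·(-3)·(-4)·∫1·sin(3x) dx = 24·(2/3) = 16.
  So ∫_0^π u² dx = 9*π + 8*π + 16 = 16 + 17*π.
  (u')² squared terms: (-12)²·∫cos(3x)² dx = 144·π/2 = 72*π.
  So ∫_0^π (u')² dx = 72*π.
||u||_{H^1}^2 = (16 + 17*π) + (72*π) = 16 + 89*π.


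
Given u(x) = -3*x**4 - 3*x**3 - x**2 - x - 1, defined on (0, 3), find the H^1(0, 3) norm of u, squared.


||u||_{H^1}^2 = 16850343/140

The H^1 norm (squared) on an interval (0, L) is
  ||u||_{H^1}^2 = ∫_0^L u(x)^2 dx + ∫_0^L u'(x)^2 dx.
Compute u'(x) = -12*x**3 - 9*x**2 - 2*x - 1.
Then u(x)^2 = 9*x**8 + 18*x**7 + 15*x**6 + 12*x**5 + 13*x**4 + 8*x**3 + 3*x**2 + 2*x + 1 and u'(x)^2 = 144*x**6 + 216*x**5 + 129*x**4 + 60*x**3 + 22*x**2 + 4*x + 1.
Integrate each monomial from 0 to 3 using ∫_0^3 c·x^n dx = c·3^(n+1)/(n+1):
  ∫_0^3 u(x)^2 dx = ∫_0^3 (9*x^8 + 18*x^7 + 15*x^6 + 12*x^5 + 13*x^4 + 8*x^3 + 3*x^2 + 2*x + 1) dx. Term by term:
    ∫_0^3 9*x^8 dx = 19683;  ∫_0^3 18*x^7 dx = 59049/4;  ∫_0^3 15*x^6 dx = 32805/7;
    ∫_0^3 12*x^5 dx = 1458;  ∫_0^3 13*x^4 dx = 3159/5;  ∫_0^3 8*x^3 dx = 162;
    ∫_0^3 3*x^2 dx = 27;  ∫_0^3 2*x dx = 9;  ∫_0^3 1 dx = 3.
  Sum: 19683 + 59049/4 + 32805/7 + 1458 + 3159/5 + 162 + 27 + 9 + 3 = 5799147/140.
  ∫_0^3 u'(x)^2 dx = ∫_0^3 (144*x^6 + 216*x^5 + 129*x^4 + 60*x^3 + 22*x^2 + 4*x + 1) dx. Term by term:
    ∫_0^3 144*x^6 dx = 314928/7;  ∫_0^3 216*x^5 dx = 26244;  ∫_0^3 129*x^4 dx = 31347/5;
    ∫_0^3 60*x^3 dx = 1215;  ∫_0^3 22*x^2 dx = 198;  ∫_0^3 4*x dx = 18;
    ∫_0^3 1 dx = 3.
  Sum: 314928/7 + 26244 + 31347/5 + 1215 + 198 + 18 + 3 = 2762799/35.
Adding: ||u||_{H^1}^2 = 5799147/140 + 2762799/35 = 16850343/140.


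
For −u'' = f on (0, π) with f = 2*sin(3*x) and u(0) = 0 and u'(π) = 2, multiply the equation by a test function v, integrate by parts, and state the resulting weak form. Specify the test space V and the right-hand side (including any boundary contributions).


V = {v ∈ H^1(0, π) : v(0) = 0} (test functions vanish at x = 0 where u is specified); weak form: ∫_0^π u'v' dx = ∫_0^π (2*sin(3*x)) v dx + 2·v(π) for all v ∈ V.

Multiply both sides by a test function v and integrate from 0 to π:
  ∫_0^π −u''(x) v(x) dx = ∫_0^π f(x) v(x) dx.
Integrate the LHS by parts once:
  ∫_0^π −u'' v dx = −[u'(x) v(x)]_0^π + ∫_0^π u'(x) v'(x) dx.
Thus ∫_0^π u'(x) v'(x) dx = ∫_0^π f(x) v(x) dx + [u'(x) v(x)]_0^π.
Choose V so that boundary terms are either known or forced to vanish.
Mixed BC: u(0) = 0 (Dirichlet) and u'(π) = 2 (Neumann). Define V = {v ∈ H^1(0, π) : v(0) = 0}. Then [u' v]_0^π = u'(π)·v(π) − u'(0)·0 = 2·v(π).
Weak formulation: find u (satisfying any essential BC) such that ∫_0^π u'(x) v'(x) dx = ∫_0^π f v dx + 2·v(π) for all v ∈ V (Dirichlet at 0 absorbed into V; Neumann datum at x = π contributes the boundary term).
Substituting f(x) = 2*sin(3*x), the right-hand side is ∫_0^π (2*sin(3*x)) v dx + 2·v(π).


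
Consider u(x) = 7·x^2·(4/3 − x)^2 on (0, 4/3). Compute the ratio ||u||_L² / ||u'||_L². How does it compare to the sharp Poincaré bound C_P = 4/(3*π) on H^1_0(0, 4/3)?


||u||_L² / ||u'||_L² = 2*sqrt(3)/9 < C_P = 4/(3*π).

u(x) = 7·x^2·(4/3 − x)^2, so u'(x) = 28*x*(3*x - 4)*(3*x - 2)/9.
u(x) = 7·x^2·(4/3 − x)^2 vanishes at x = 0 and x = 4/3, so u ∈ H^1_0(0, 4/3). Differentiate via the product rule and integrate the resulting polynomials term by term.
  ∫_0^4/3 u² dx = ∫_0^4/3 (49*x^8 - 784*x^7/3 + 1568*x^6/3 - 12544*x^5/27 + 12544*x^4/81) dx. Term by term:
    ∫_0^4/3 49*x^8 dx = 12845056/177147;  ∫_0^4/3 -784*x^7/3 dx = -6422528/19683;  ∫_0^4/3 1568*x^6/3 dx = 3670016/6561;
    ∫_0^4/3 -12544*x^5/27 dx = -25690112/59049;  ∫_0^4/3 12544*x^4/81 dx = 12845056/98415.
  Sum: 12845056/177147 − 6422528/19683 + 3670016/6561 − 25690112/59049 + 12845056/98415 = 917504/885735.
  ∫_0^4/3 (u')² dx = ∫_0^4/3 (784*x^6 - 3136*x^5 + 40768*x^4/9 - 25088*x^3/9 + 50176*x^2/81) dx. Term by term:
    ∫_0^4/3 784*x^6 dx = 1835008/2187;  ∫_0^4/3 -3136*x^5 dx = -6422528/2187;  ∫_0^4/3 40768*x^4/9 dx = 41746432/10935;
    ∫_0^4/3 -25088*x^3/9 dx = -1605632/729;  ∫_0^4/3 50176*x^2/81 dx = 3211264/6561.
  Sum: 1835008/2187 − 6422528/2187 + 41746432/10935 − 1605632/729 + 3211264/6561 = 229376/32805.
∫_0^4/3 u² dx = 917504/885735, so ||u||_L² = 256*sqrt(210)/3645.
∫_0^4/3 (u')² dx = 229376/32805, so ||u'||_L² = 128*sqrt(70)/405.
Ratio ||u||_L² / ||u'||_L² = 2*sqrt(3)/9.
Sharp Poincaré constant on H^1_0(0, 4/3) is C_P = L/π = 4/(3*π), achieved by sin(3*π/4·x).
A polynomial bump cannot attain the sharp Poincaré constant (only the first sine eigenfunction does), so the ratio is strictly less than C_P, consistent with ||u||_L² ≤ C_P ||u'||_L².


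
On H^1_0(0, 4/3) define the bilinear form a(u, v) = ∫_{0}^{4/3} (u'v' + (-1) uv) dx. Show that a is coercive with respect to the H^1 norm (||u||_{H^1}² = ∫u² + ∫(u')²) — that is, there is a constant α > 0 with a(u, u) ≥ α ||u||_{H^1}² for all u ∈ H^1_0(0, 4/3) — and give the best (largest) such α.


α = (-16 + 9*π^2)/(16 + 9*π^2)

Coercivity of a(·,·) on H^1_0(0, 4/3) means a(u, u) ≥ α ||u||_{H^1}² for every u ∈ H^1_0.
The interval has length L = 4/3, and Poincaré/coercivity depend only on L. Here a(u, u) = ∫(u')² + (-1)·∫u².
Here c = -1 < 0 with |c| < (π/L)² = 9*π^2/16, so coercivity still holds. The condition a(u,u) ≥ α||u||_{H^1}² reads (1−α)∫(u')² ≥ (α−c)∫u². Any admissible α is ≤ 1 (rapidly oscillating u have ∫u²/∫(u')² → 0), and α = 1 would force 0 ≥ (1−c)∫u², impossible since c < 1; so 1−α > 0. By the sharp Poincaré inequality on H^1_0 of an interval of length L, ∫(u')² ≥ (π/L)²∫u² with equality for the first sine mode sin(π(x−x₀)/L) (x₀ the left endpoint), so the inequality holds for all u iff (1−α)(π/L)² ≥ α − c, i.e. α ≤ ((π/L)² + c)/((π/L)² + 1) = (1 + c(L/π)²)/(1 + (L/π)²). (Direct route, valid since c ≤ 0: Poincaré gives c∫u² ≥ c(L/π)²∫(u')², so a(u,u) ≥ (1 + c(L/π)²)∫(u')², while ||u||_{H^1}² ≤ (1 + (L/π)²)∫(u')²; dividing yields the same α.) With (π/L)² = 9*π^2/16 and c = -1, the largest admissible constant is α = ((π/L)² + c)/((π/L)² + 1).
Simplifying, α = (-16 + 9*π^2)/(16 + 9*π^2).


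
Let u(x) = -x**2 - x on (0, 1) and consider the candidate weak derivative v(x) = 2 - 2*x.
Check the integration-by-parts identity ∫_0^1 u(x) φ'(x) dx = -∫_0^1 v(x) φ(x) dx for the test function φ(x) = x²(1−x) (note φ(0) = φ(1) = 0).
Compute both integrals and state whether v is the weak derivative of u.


LHS = 11/60, RHS = -1/15. No, v is not the weak derivative of u.

u(x) = -x**2 - x, classical derivative u'(x) = -2*x - 1.
φ(x) = x²(1−x), so φ'(x) = x*(2 - 3*x).
Note φ(0) = φ(1) = 0, so the boundary term u·φ vanishes.
LHS = ∫_0^1 u(x) φ'(x) dx = ∫_0^1 (3*x^4 + x^3 - 2*x^2) dx. Term by term:
  ∫_0^1 3*x^4 dx = 3/5;  ∫_0^1 x^3 dx = 1/4;  ∫_0^1 -2*x^2 dx = -2/3.
Sum: 3/5 + 1/4 − 2/3 = 11/60.
So LHS = 11/60.
∫_0^1 v(x) φ(x) dx = ∫_0^1 (2*x^4 - 4*x^3 + 2*x^2) dx. Term by term:
  ∫_0^1 2*x^4 dx = 2/5;  ∫_0^1 -4*x^3 dx = -1;  ∫_0^1 2*x^2 dx = 2/3.
Sum: 2/5 − 1 + 2/3 = 1/15.
So RHS = -∫_0^1 v(x) φ(x) dx = -1/15.
LHS − RHS = 1/4 ≠ 0, so the identity fails.
(For a valid weak derivative the identity must hold for EVERY test function, in particular this one. The failure shows v is NOT the weak derivative of u.)
Correct weak derivative would be u'(x) = -2*x - 1.


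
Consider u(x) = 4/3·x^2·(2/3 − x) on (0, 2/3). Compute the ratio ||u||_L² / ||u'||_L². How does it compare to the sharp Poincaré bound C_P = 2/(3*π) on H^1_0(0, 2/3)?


||u||_L² / ||u'||_L² = sqrt(14)/21 < C_P = 2/(3*π).

u(x) = 4/3·x^2·(2/3 − x), so u'(x) = 4*x*(4 - 9*x)/9.
u(x) = 4/3·x^2·(2/3 − x) vanishes at x = 0 and x = 2/3, so u ∈ H^1_0(0, 2/3). Differentiate via the product rule and integrate the resulting polynomials term by term.
  ∫_0^2/3 u² dx = ∫_0^2/3 (16*x^6/9 - 64*x^5/27 + 64*x^4/81) dx. Term by term:
    ∫_0^2/3 16*x^6/9 dx = 2048/137781;  ∫_0^2/3 -64*x^5/27 dx = -2048/59049;  ∫_0^2/3 64*x^4/81 dx = 2048/98415.
  Sum: 2048/137781 − 2048/59049 + 2048/98415 = 2048/2066715.
  ∫_0^2/3 (u')² dx = ∫_0^2/3 (16*x^4 - 128*x^3/9 + 256*x^2/81) dx. Term by term:
    ∫_0^2/3 16*x^4 dx = 512/1215;  ∫_0^2/3 -128*x^3/9 dx = -512/729;  ∫_0^2/3 256*x^2/81 dx = 2048/6561.
  Sum: 512/1215 − 512/729 + 2048/6561 = 1024/32805.
∫_0^2/3 u² dx = 2048/2066715, so ||u||_L² = 32*sqrt(70)/8505.
∫_0^2/3 (u')² dx = 1024/32805, so ||u'||_L² = 32*sqrt(5)/405.
Ratio ||u||_L² / ||u'||_L² = sqrt(14)/21.
Sharp Poincaré constant on H^1_0(0, 2/3) is C_P = L/π = 2/(3*π), achieved by sin(3*π/2·x).
A polynomial bump cannot attain the sharp Poincaré constant (only the first sine eigenfunction does), so the ratio is strictly less than C_P, consistent with ||u||_L² ≤ C_P ||u'||_L².


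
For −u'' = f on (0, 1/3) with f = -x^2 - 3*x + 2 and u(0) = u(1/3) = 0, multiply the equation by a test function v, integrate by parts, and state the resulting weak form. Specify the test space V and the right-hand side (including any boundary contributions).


V = H^1_0(0, 1/3) (so v(0) = v(1/3) = 0); weak form: ∫_0^1/3 u'v' dx = ∫_0^1/3 (-x^2 - 3*x + 2) v dx for all v ∈ V.

Multiply both sides by a test function v and integrate from 0 to 1/3:
  ∫_0^1/3 −u''(x) v(x) dx = ∫_0^1/3 f(x) v(x) dx.
Integrate the LHS by parts once:
  ∫_0^1/3 −u'' v dx = −[u'(x) v(x)]_0^1/3 + ∫_0^1/3 u'(x) v'(x) dx.
Thus ∫_0^1/3 u'(x) v'(x) dx = ∫_0^1/3 f(x) v(x) dx + [u'(x) v(x)]_0^1/3.
Choose V so that boundary terms are either known or forced to vanish.
u is Dirichlet: u(0) = u(1/3) = 0. Let V = H^1_0(0, 1/3); then v(0) = v(1/3) = 0, and [u' v]_0^1/3 = 0.
Weak formulation: find u (satisfying any essential BC) such that ∫_0^1/3 u'(x) v'(x) dx = ∫_0^1/3 f v dx for all v ∈ V.
Substituting f(x) = -x^2 - 3*x + 2, the right-hand side is ∫_0^1/3 (-x^2 - 3*x + 2) v dx.


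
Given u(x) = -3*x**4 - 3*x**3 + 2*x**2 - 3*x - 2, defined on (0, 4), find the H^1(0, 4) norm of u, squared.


||u||_{H^1}^2 = 94136116/105

The H^1 norm (squared) on an interval (0, L) is
  ||u||_{H^1}^2 = ∫_0^L u(x)^2 dx + ∫_0^L u'(x)^2 dx.
Compute u'(x) = -12*x**3 - 9*x**2 + 4*x - 3.
Then u(x)^2 = 9*x**8 + 18*x**7 - 3*x**6 + 6*x**5 + 34*x**4 + x**2 + 12*x + 4 and u'(x)^2 = 144*x**6 + 216*x**5 - 15*x**4 + 70*x**2 - 24*x + 9.
Integrate each monomial from 0 to 4 using ∫_0^4 c·x^n dx = c·4^(n+1)/(n+1):
  ∫_0^4 u(x)^2 dx = ∫_0^4 (9*x^8 + 18*x^7 - 3*x^6 + 6*x^5 + 34*x^4 + x^2 + 12*x + 4) dx. Term by term:
    ∫_0^4 9*x^8 dx = 262144;  ∫_0^4 18*x^7 dx = 147456;  ∫_0^4 -3*x^6 dx = -49152/7;
    ∫_0^4 6*x^5 dx = 4096;  ∫_0^4 34*x^4 dx = 34816/5;  ∫_0^4 x^2 dx = 64/3;
    ∫_0^4 12*x dx = 96;  ∫_0^4 4 dx = 16.
  Sum: 262144 + 147456 − 49152/7 + 4096 + 34816/5 + 64/3 + 96 + 16 = 43445936/105.
  ∫_0^4 u'(x)^2 dx = ∫_0^4 (144*x^6 + 216*x^5 - 15*x^4 + 70*x^2 - 24*x + 9) dx. Term by term:
    ∫_0^4 144*x^6 dx = 2359296/7;  ∫_0^4 216*x^5 dx = 147456;  ∫_0^4 -15*x^4 dx = -3072;
    ∫_0^4 70*x^2 dx = 4480/3;  ∫_0^4 -24*x dx = -192;  ∫_0^4 9 dx = 36.
  Sum: 2359296/7 + 147456 − 3072 + 4480/3 − 192 + 36 = 10138036/21.
Adding: ||u||_{H^1}^2 = 43445936/105 + 10138036/21 = 94136116/105.


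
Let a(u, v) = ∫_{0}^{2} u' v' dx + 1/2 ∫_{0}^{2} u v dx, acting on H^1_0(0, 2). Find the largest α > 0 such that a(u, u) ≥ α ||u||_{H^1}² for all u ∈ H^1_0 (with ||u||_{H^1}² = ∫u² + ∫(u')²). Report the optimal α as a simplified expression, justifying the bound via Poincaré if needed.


α = (2 + π^2)/(4 + π^2)

Coercivity of a(·,·) on H^1_0(0, 2) means a(u, u) ≥ α ||u||_{H^1}² for every u ∈ H^1_0.
The interval has length L = 2, and Poincaré/coercivity depend only on L. Here a(u, u) = ∫(u')² + (1/2)·∫u².
Here 0 < c = 1/2 < 1. The condition a(u,u) ≥ α||u||_{H^1}² reads (1−α)∫(u')² ≥ (α−c)∫u². Any admissible α is ≤ 1 (rapidly oscillating u have ∫u²/∫(u')² → 0), and α = 1 would force 0 ≥ (1−c)∫u², impossible since c < 1; so 1−α > 0. By the sharp Poincaré inequality on H^1_0 of an interval of length L, ∫(u')² ≥ (π/L)²∫u² with equality for the first sine mode sin(π(x−x₀)/L) (x₀ the left endpoint), so the inequality holds for all u iff (1−α)(π/L)² ≥ α − c, i.e. α ≤ ((π/L)² + c)/((π/L)² + 1) = (1 + c(L/π)²)/(1 + (L/π)²). With (π/L)² = π^2/4 and c = 1/2, the largest admissible constant is α = ((π/L)² + c)/((π/L)² + 1).
Simplifying, α = (2 + π^2)/(4 + π^2).


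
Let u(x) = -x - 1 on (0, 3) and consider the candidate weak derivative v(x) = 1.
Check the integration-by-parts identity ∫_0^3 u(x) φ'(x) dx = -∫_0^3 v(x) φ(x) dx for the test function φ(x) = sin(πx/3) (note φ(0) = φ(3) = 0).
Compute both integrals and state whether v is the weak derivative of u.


LHS = 6/π, RHS = -6/π. No, v is not the weak derivative of u.

u(x) = -x - 1, classical derivative u'(x) = -1.
φ(x) = sin(πx/3), so φ'(x) = π*cos(π*x/3)/3.
Note φ(0) = φ(3) = 0, so the boundary term u·φ vanishes.
LHS = ∫_0^3 u(x) φ'(x) dx = ∫_0^3 (-π*x*cos(π*x/3)/3 - π*cos(π*x/3)/3) dx. Term by term:
  ∫_0^3 -π*cos(π*x/3)/3 dx = 0;  ∫_0^3 -π*x*cos(π*x/3)/3 dx = 6/π.
Sum: 0 + 6/π = 6/π.
So LHS = 6/π.
∫_0^3 v(x) φ(x) dx = ∫_0^3 (sin(π*x/3)) dx. Term by term:
  ∫_0^3 sin(π*x/3) dx = 6/π.
So RHS = -∫_0^3 v(x) φ(x) dx = -6/π.
LHS − RHS = 12/π ≠ 0, so the identity fails.
(For a valid weak derivative the identity must hold for EVERY test function, in particular this one. The failure shows v is NOT the weak derivative of u.)
Correct weak derivative would be u'(x) = -1.


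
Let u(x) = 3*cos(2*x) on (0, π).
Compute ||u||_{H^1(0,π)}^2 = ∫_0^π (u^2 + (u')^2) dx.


||u||_{H^1(0,π)}^2 = 45*π/2

u'(x) = -6*sin(2*x).
Expand u² and (u')² and integrate term by term on (0, π), using: for integers n ≥ 1, ∫_0^π sin²(nx) dx = ∫_0^π cos²(nx) dx = π/2; for n ≠ n', ∫_0^π sin(nx)sin(n'x) dx = ∫_0^π cos(nx)cos(n'x) dx = 0; and by product-to-sum, ∫_0^π sin(nx)cos(n'x) dx = ½∫_0^π [sin((n+n')x) + sin((n−n')x)] dx, which is 0 when n+n' is even and 2n/(n²−n'²) when n+n' is odd (it need not vanish on (0, π)).
  u² squared terms: (3)²·∫cos(2x)² dx = 9·π/2 = 9*π/2.
  So ∫_0^π u² dx = 9*π/2.
  (u')² squared terms: (-6)²·∫sin(2x)² dx = 36·π/2 = 18*π.
  So ∫_0^π (u')² dx = 18*π.
||u||_{H^1}^2 = (9*π/2) + (18*π) = 45*π/2.


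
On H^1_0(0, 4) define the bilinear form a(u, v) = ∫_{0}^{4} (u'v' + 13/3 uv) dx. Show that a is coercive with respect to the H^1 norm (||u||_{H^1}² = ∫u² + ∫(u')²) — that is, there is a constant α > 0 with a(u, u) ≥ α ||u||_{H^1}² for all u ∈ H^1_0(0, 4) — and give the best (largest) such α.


α = 1

Coercivity of a(·,·) on H^1_0(0, 4) means a(u, u) ≥ α ||u||_{H^1}² for every u ∈ H^1_0.
The interval has length L = 4, and Poincaré/coercivity depend only on L. Here a(u, u) = ∫(u')² + (13/3)·∫u².
Here c = 13/3 ≥ 1, so a(u,u) = ∫(u')² + c∫u² ≥ ∫(u')² + ∫u² = ||u||_{H^1}², i.e. α = 1 works. No larger α is possible: a(u,u) ≥ α||u||_{H^1}² means (1−α)∫(u')² ≥ (α−c)∫u², and for the modes u_n = sin(nπ(x−x₀)/L) (x₀ the left endpoint) one has ∫u_n²/∫(u_n')² = (L/(nπ))² → 0, so a(u_n,u_n)/||u_n||_{H^1}² → 1. Hence the optimal constant is α = 1.
Therefore α = 1.


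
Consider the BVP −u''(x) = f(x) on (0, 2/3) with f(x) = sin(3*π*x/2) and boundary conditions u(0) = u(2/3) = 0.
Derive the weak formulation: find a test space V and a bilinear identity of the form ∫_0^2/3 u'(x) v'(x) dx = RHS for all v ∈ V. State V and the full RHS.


V = H^1_0(0, 2/3) (so v(0) = v(2/3) = 0); weak form: ∫_0^2/3 u'v' dx = ∫_0^2/3 (sin(3*π*x/2)) v dx for all v ∈ V.

Multiply both sides by a test function v and integrate from 0 to 2/3:
  ∫_0^2/3 −u''(x) v(x) dx = ∫_0^2/3 f(x) v(x) dx.
Integrate the LHS by parts once:
  ∫_0^2/3 −u'' v dx = −[u'(x) v(x)]_0^2/3 + ∫_0^2/3 u'(x) v'(x) dx.
Thus ∫_0^2/3 u'(x) v'(x) dx = ∫_0^2/3 f(x) v(x) dx + [u'(x) v(x)]_0^2/3.
Choose V so that boundary terms are either known or forced to vanish.
u is Dirichlet: u(0) = u(2/3) = 0. Let V = H^1_0(0, 2/3); then v(0) = v(2/3) = 0, and [u' v]_0^2/3 = 0.
Weak formulation: find u (satisfying any essential BC) such that ∫_0^2/3 u'(x) v'(x) dx = ∫_0^2/3 f v dx for all v ∈ V.
Substituting f(x) = sin(3*π*x/2), the right-hand side is ∫_0^2/3 (sin(3*π*x/2)) v dx.


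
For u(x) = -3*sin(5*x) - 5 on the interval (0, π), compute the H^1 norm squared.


||u||_{H^1(0,π)}^2 = 12 + 142*π

u'(x) = -15*cos(5*x).
Expand u² and (u')² and integrate term by term on (0, π), using: for integers n ≥ 1, ∫_0^π sin²(nx) dx = ∫_0^π cos²(nx) dx = π/2; for n ≠ n', ∫_0^π sin(nx)sin(n'x) dx = ∫_0^π cos(nx)cos(n'x) dx = 0; and by product-to-sum, ∫_0^π sin(nx)cos(n'x) dx = ½∫_0^π [sin((n+n')x) + sin((n−n')x)] dx, which is 0 when n+n' is even and 2n/(n²−n'²) when n+n' is odd (it need not vanish on (0, π)). For the constant mode: ∫_0^π 1 dx = π, ∫_0^π cos(nx) dx = 0, ∫_0^π sin(nx) dx = (1−(−1)^n)/n.
  u² squared terms: (-5)²·∫1 dx = 25·π = 25*π;  (-3)²·∫sin(5x)² dx = 9·π/2 = 9*π/2.
  u² cross terms: 2·(-5)·(-3)·∫1·sin(5x) dx = 30·(2/5) = 12.
  So ∫_0^π u² dx = 25*π + 9*π/2 + 12 = 12 + 59*π/2.
  (u')² squared terms: (-15)²·∫cos(5x)² dx = 225·π/2 = 225*π/2.
  So ∫_0^π (u')² dx = 225*π/2.
||u||_{H^1}^2 = (12 + 59*π/2) + (225*π/2) = 12 + 142*π.


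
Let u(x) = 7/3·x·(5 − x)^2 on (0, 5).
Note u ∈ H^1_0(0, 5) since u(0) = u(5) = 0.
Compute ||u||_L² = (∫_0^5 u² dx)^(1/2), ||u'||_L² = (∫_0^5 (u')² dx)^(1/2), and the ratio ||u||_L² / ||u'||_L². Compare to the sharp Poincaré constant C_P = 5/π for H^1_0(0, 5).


||u||_L² / ||u'||_L² = 5*sqrt(14)/14 < C_P = 5/π.

u(x) = 7/3·x·(5 − x)^2, so u'(x) = 7*x^2 - 140*x/3 + 175/3.
u(x) = 7/3·x·(5 − x)^2 vanishes at x = 0 and x = 5, so u ∈ H^1_0(0, 5). Differentiate via the product rule and integrate the resulting polynomials term by term.
  ∫_0^5 u² dx = ∫_0^5 (49*x^6/9 - 980*x^5/9 + 2450*x^4/3 - 24500*x^3/9 + 30625*x^2/9) dx. Term by term:
    ∫_0^5 49*x^6/9 dx = 546875/9;  ∫_0^5 -980*x^5/9 dx = -7656250/27;  ∫_0^5 2450*x^4/3 dx = 1531250/3;
    ∫_0^5 -24500*x^3/9 dx = -3828125/9;  ∫_0^5 30625*x^2/9 dx = 3828125/27.
  Sum: 546875/9 − 7656250/27 + 1531250/3 − 3828125/9 + 3828125/27 = 109375/27.
  ∫_0^5 (u')² dx = ∫_0^5 (49*x^4 - 1960*x^3/3 + 26950*x^2/9 - 49000*x/9 + 30625/9) dx. Term by term:
    ∫_0^5 49*x^4 dx = 30625;  ∫_0^5 -1960*x^3/3 dx = -306250/3;  ∫_0^5 26950*x^2/9 dx = 3368750/27;
    ∫_0^5 -49000*x/9 dx = -612500/9;  ∫_0^5 30625/9 dx = 153125/9.
  Sum: 30625 − 306250/3 + 3368750/27 − 612500/9 + 153125/9 = 61250/27.
∫_0^5 u² dx = 109375/27, so ||u||_L² = 125*sqrt(21)/9.
∫_0^5 (u')² dx = 61250/27, so ||u'||_L² = 175*sqrt(6)/9.
Ratio ||u||_L² / ||u'||_L² = 5*sqrt(14)/14.
Sharp Poincaré constant on H^1_0(0, 5) is C_P = L/π = 5/π, achieved by sin(π/5·x).
A polynomial bump cannot attain the sharp Poincaré constant (only the first sine eigenfunction does), so the ratio is strictly less than C_P, consistent with ||u||_L² ≤ C_P ||u'||_L².


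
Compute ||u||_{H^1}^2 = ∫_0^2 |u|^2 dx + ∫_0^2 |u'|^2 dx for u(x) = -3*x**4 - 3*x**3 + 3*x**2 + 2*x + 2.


||u||_{H^1}^2 = 476704/105

The H^1 norm (squared) on an interval (0, L) is
  ||u||_{H^1}^2 = ∫_0^L u(x)^2 dx + ∫_0^L u'(x)^2 dx.
Compute u'(x) = -12*x**3 - 9*x**2 + 6*x + 2.
Then u(x)^2 = 9*x**8 + 18*x**7 - 9*x**6 - 30*x**5 - 15*x**4 + 16*x**2 + 8*x + 4 and u'(x)^2 = 144*x**6 + 216*x**5 - 63*x**4 - 156*x**3 + 24*x + 4.
Integrate each monomial from 0 to 2 using ∫_0^2 c·x^n dx = c·2^(n+1)/(n+1):
  ∫_0^2 u(x)^2 dx = ∫_0^2 (9*x^8 + 18*x^7 - 9*x^6 - 30*x^5 - 15*x^4 + 16*x^2 + 8*x + 4) dx. Term by term:
    ∫_0^2 9*x^8 dx = 512;  ∫_0^2 18*x^7 dx = 576;  ∫_0^2 -9*x^6 dx = -1152/7;
    ∫_0^2 -30*x^5 dx = -320;  ∫_0^2 -15*x^4 dx = -96;  ∫_0^2 16*x^2 dx = 128/3;
    ∫_0^2 8*x dx = 16;  ∫_0^2 4 dx = 8.
  Sum: 512 + 576 − 1152/7 − 320 − 96 + 128/3 + 16 + 8 = 12056/21.
  ∫_0^2 u'(x)^2 dx = ∫_0^2 (144*x^6 + 216*x^5 - 63*x^4 - 156*x^3 + 24*x + 4) dx. Term by term:
    ∫_0^2 144*x^6 dx = 18432/7;  ∫_0^2 216*x^5 dx = 2304;  ∫_0^2 -63*x^4 dx = -2016/5;
    ∫_0^2 -156*x^3 dx = -624;  ∫_0^2 24*x dx = 48;  ∫_0^2 4 dx = 8.
  Sum: 18432/7 + 2304 − 2016/5 − 624 + 48 + 8 = 138808/35.
Adding: ||u||_{H^1}^2 = 12056/21 + 138808/35 = 476704/105.


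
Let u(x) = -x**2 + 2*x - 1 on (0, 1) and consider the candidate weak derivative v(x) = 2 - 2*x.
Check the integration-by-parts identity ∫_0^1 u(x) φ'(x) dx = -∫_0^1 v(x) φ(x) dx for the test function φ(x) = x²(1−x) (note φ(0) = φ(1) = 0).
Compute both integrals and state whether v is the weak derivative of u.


LHS = -1/15, RHS = -1/15. Yes, v = u' weakly.

u(x) = -x**2 + 2*x - 1, classical derivative u'(x) = 2 - 2*x.
φ(x) = x²(1−x), so φ'(x) = x*(2 - 3*x).
Note φ(0) = φ(1) = 0, so the boundary term u·φ vanishes.
LHS = ∫_0^1 u(x) φ'(x) dx = ∫_0^1 (3*x^4 - 8*x^3 + 7*x^2 - 2*x) dx. Term by term:
  ∫_0^1 3*x^4 dx = 3/5;  ∫_0^1 -8*x^3 dx = -2;  ∫_0^1 7*x^2 dx = 7/3;
  ∫_0^1 -2*x dx = -1.
Sum: 3/5 − 2 + 7/3 − 1 = -1/15.
So LHS = -1/15.
∫_0^1 v(x) φ(x) dx = ∫_0^1 (2*x^4 - 4*x^3 + 2*x^2) dx. Term by term:
  ∫_0^1 2*x^4 dx = 2/5;  ∫_0^1 -4*x^3 dx = -1;  ∫_0^1 2*x^2 dx = 2/3.
Sum: 2/5 − 1 + 2/3 = 1/15.
So RHS = -∫_0^1 v(x) φ(x) dx = -1/15.
LHS = RHS, so the identity holds for this test φ.
Moreover u is smooth here and v(x) = u'(x) = 2 - 2*x pointwise, so the identity holds for every test function. Hence v is the weak derivative of u.


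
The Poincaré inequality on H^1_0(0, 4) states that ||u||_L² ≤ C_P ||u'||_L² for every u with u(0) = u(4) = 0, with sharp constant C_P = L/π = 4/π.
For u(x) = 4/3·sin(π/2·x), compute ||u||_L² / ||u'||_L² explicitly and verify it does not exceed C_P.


||u||_L² / ||u'||_L² = 2/π < C_P = 4/π.

u(x) = 4/3·sin(π/2·x), so u'(x) = 2*π*cos(π*x/2)/3.
Writing u(x) = A·sin(kπx/L) with A = 4/3 and k = 2, use ∫_0^L sin²(kπx/L) dx = L/2 and ∫_0^L cos²(kπx/L) dx = L/2.
u² = 16/9·sin²(π/2·x) and (u')² = 4*π^2/9·cos²(π/2·x), and each of sin², cos² integrates to L/2 = 2 over (0, 4).
∫_0^4 u² dx = 32/9, so ||u||_L² = 4*sqrt(2)/3.
∫_0^4 (u')² dx = 8*π^2/9, so ||u'||_L² = 2*sqrt(2)*π/3.
Ratio ||u||_L² / ||u'||_L² = 2/π.
Sharp Poincaré constant on H^1_0(0, 4) is C_P = L/π = 4/π, achieved by sin(π/4·x).
This is the k = 2 harmonic; the ratio L/(kπ) is strictly less than C_P = L/π, consistent with the sharp inequality ||u||_L² ≤ C_P ||u'||_L².


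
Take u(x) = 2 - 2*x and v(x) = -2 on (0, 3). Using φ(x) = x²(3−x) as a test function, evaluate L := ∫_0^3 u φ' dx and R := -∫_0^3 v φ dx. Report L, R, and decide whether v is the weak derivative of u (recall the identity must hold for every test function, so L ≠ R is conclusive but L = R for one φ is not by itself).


LHS = 27/2, RHS = 27/2. Yes, v = u' weakly.

u(x) = 2 - 2*x, classical derivative u'(x) = -2.
φ(x) = x²(3−x), so φ'(x) = 3*x*(2 - x).
Note φ(0) = φ(3) = 0, so the boundary term u·φ vanishes.
LHS = ∫_0^3 u(x) φ'(x) dx = ∫_0^3 (6*x^3 - 18*x^2 + 12*x) dx. Term by term:
  ∫_0^3 6*x^3 dx = 243/2;  ∫_0^3 -18*x^2 dx = -162;  ∫_0^3 12*x dx = 54.
Sum: 243/2 − 162 + 54 = 27/2.
So LHS = 27/2.
∫_0^3 v(x) φ(x) dx = ∫_0^3 (2*x^3 - 6*x^2) dx. Term by term:
  ∫_0^3 2*x^3 dx = 81/2;  ∫_0^3 -6*x^2 dx = -54.
Sum: 81/2 − 54 = -27/2.
So RHS = -∫_0^3 v(x) φ(x) dx = 27/2.
LHS = RHS, so the identity holds for this test φ.
Moreover u is smooth here and v(x) = u'(x) = -2 pointwise, so the identity holds for every test function. Hence v is the weak derivative of u.


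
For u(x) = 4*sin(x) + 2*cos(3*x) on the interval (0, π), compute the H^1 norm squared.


||u||_{H^1(0,π)}^2 = 36*π

u'(x) = -6*sin(3*x) + 4*cos(x).
Expand u² and (u')² and integrate term by term on (0, π), using: for integers n ≥ 1, ∫_0^π sin²(nx) dx = ∫_0^π cos²(nx) dx = π/2; for n ≠ n', ∫_0^π sin(nx)sin(n'x) dx = ∫_0^π cos(nx)cos(n'x) dx = 0; and by product-to-sum, ∫_0^π sin(nx)cos(n'x) dx = ½∫_0^π [sin((n+n')x) + sin((n−n')x)] dx, which is 0 when n+n' is even and 2n/(n²−n'²) when n+n' is odd (it need not vanish on (0, π)).
  u² squared terms: (2)²·∫cos(3x)² dx = 4·π/2 = 2*π;  (4)²·∫sin(x)² dx = 16·π/2 = 8*π.
  u² cross terms: 2·(2)·(4)·∫cos(3x)·sin(x) dx = 16·(0) = 0.
  So ∫_0^π u² dx = 2*π + 8*π + 0 = 10*π.
  (u')² squared terms: (-6)²·∫sin(3x)² dx = 36·π/2 = 18*π;  (4)²·∫cos(x)² dx = 16·π/2 = 8*π.
  (u')² cross terms: 2·(-6)·(4)·∫sin(3x)·cos(x) dx = -48·(0) = 0.
  So ∫_0^π (u')² dx = 18*π + 8*π + 0 = 26*π.
||u||_{H^1}^2 = (10*π) + (26*π) = 36*π.


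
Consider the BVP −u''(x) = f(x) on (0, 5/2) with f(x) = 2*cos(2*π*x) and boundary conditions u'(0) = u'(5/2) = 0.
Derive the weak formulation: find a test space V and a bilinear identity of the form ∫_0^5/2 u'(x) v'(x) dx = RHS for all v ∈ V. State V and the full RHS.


V = H^1(0, 5/2) (no boundary constraint on v; u is determined up to an additive constant); weak form: ∫_0^5/2 u'v' dx = ∫_0^5/2 (2*cos(2*π*x)) v dx for all v ∈ V.

Multiply both sides by a test function v and integrate from 0 to 5/2:
  ∫_0^5/2 −u''(x) v(x) dx = ∫_0^5/2 f(x) v(x) dx.
Integrate the LHS by parts once:
  ∫_0^5/2 −u'' v dx = −[u'(x) v(x)]_0^5/2 + ∫_0^5/2 u'(x) v'(x) dx.
Thus ∫_0^5/2 u'(x) v'(x) dx = ∫_0^5/2 f(x) v(x) dx + [u'(x) v(x)]_0^5/2.
Choose V so that boundary terms are either known or forced to vanish.
u has homogeneous Neumann: u'(0) = u'(5/2) = 0. So [u' v]_0^5/2 = 0·v(5/2) − 0·v(0) = 0 for any v; take V = H^1(0, 5/2).
Weak formulation: find u (satisfying any essential BC) such that ∫_0^5/2 u'(x) v'(x) dx = ∫_0^5/2 f v dx for all v ∈ V (homogeneous Neumann, so boundary terms vanish).
Substituting f(x) = 2*cos(2*π*x), the right-hand side is ∫_0^5/2 (2*cos(2*π*x)) v dx.
Compatibility check (pure Neumann): taking v ≡ 1 ∈ V gives 0 = ∫_0^5/2 f dx + (0) − (0), i.e. ∫_0^5/2 f dx must equal u'(0) − u'(5/2) = 0. Indeed ∫_0^5/2 (2*cos(2*π*x)) dx = 0, so the data are compatible. The solution is then unique only up to an additive constant (fix it e.g. by requiring ∫_0^5/2 u dx = 0).


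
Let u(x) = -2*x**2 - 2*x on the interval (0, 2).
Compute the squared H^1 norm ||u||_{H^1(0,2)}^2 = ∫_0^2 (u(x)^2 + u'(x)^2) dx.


||u||_{H^1}^2 = 2264/15

The H^1 norm (squared) on an interval (0, L) is
  ||u||_{H^1}^2 = ∫_0^L u(x)^2 dx + ∫_0^L u'(x)^2 dx.
Compute u'(x) = -4*x - 2.
Then u(x)^2 = 4*x**4 + 8*x**3 + 4*x**2 and u'(x)^2 = 16*x**2 + 16*x + 4.
Integrate each monomial from 0 to 2 using ∫_0^2 c·x^n dx = c·2^(n+1)/(n+1):
  ∫_0^2 u(x)^2 dx = ∫_0^2 (4*x^4 + 8*x^3 + 4*x^2) dx. Term by term:
    ∫_0^2 4*x^4 dx = 128/5;  ∫_0^2 8*x^3 dx = 32;  ∫_0^2 4*x^2 dx = 32/3.
  Sum: 128/5 + 32 + 32/3 = 1024/15.
  ∫_0^2 u'(x)^2 dx = ∫_0^2 (16*x^2 + 16*x + 4) dx. Term by term:
    ∫_0^2 16*x^2 dx = 128/3;  ∫_0^2 16*x dx = 32;  ∫_0^2 4 dx = 8.
  Sum: 128/3 + 32 + 8 = 248/3.
Adding: ||u||_{H^1}^2 = 1024/15 + 248/3 = 2264/15.


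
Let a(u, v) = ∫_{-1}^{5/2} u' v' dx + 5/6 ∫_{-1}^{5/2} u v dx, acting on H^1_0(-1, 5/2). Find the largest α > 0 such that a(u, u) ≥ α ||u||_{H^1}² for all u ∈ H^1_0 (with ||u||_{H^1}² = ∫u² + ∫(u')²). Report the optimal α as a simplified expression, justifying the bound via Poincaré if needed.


α = (24*π^2 + 245)/(6*(4*π^2 + 49))

Coercivity of a(·,·) on H^1_0(-1, 5/2) means a(u, u) ≥ α ||u||_{H^1}² for every u ∈ H^1_0.
The interval has length L = 7/2, and Poincaré/coercivity depend only on L. Here a(u, u) = ∫(u')² + (5/6)·∫u².
Here 0 < c = 5/6 < 1. The condition a(u,u) ≥ α||u||_{H^1}² reads (1−α)∫(u')² ≥ (α−c)∫u². Any admissible α is ≤ 1 (rapidly oscillating u have ∫u²/∫(u')² → 0), and α = 1 would force 0 ≥ (1−c)∫u², impossible since c < 1; so 1−α > 0. By the sharp Poincaré inequality on H^1_0 of an interval of length L, ∫(u')² ≥ (π/L)²∫u² with equality for the first sine mode sin(π(x−x₀)/L) (x₀ the left endpoint), so the inequality holds for all u iff (1−α)(π/L)² ≥ α − c, i.e. α ≤ ((π/L)² + c)/((π/L)² + 1) = (1 + c(L/π)²)/(1 + (L/π)²). With (π/L)² = 4*π^2/49 and c = 5/6, the largest admissible constant is α = ((π/L)² + c)/((π/L)² + 1).
Simplifying, α = (24*π^2 + 245)/(6*(4*π^2 + 49)).


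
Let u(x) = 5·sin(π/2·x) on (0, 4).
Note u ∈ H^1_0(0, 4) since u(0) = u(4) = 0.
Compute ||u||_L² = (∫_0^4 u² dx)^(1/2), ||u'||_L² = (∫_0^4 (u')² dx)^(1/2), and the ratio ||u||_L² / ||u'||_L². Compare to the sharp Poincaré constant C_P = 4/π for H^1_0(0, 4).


||u||_L² / ||u'||_L² = 2/π < C_P = 4/π.

u(x) = 5·sin(π/2·x), so u'(x) = 5*π*cos(π*x/2)/2.
Writing u(x) = A·sin(kπx/L) with A = 5 and k = 2, use ∫_0^L sin²(kπx/L) dx = L/2 and ∫_0^L cos²(kπx/L) dx = L/2.
u² = 25·sin²(π/2·x) and (u')² = 25*π^2/4·cos²(π/2·x), and each of sin², cos² integrates to L/2 = 2 over (0, 4).
∫_0^4 u² dx = 50, so ||u||_L² = 5*sqrt(2).
∫_0^4 (u')² dx = 25*π^2/2, so ||u'||_L² = 5*sqrt(2)*π/2.
Ratio ||u||_L² / ||u'||_L² = 2/π.
Sharp Poincaré constant on H^1_0(0, 4) is C_P = L/π = 4/π, achieved by sin(π/4·x).
This is the k = 2 harmonic; the ratio L/(kπ) is strictly less than C_P = L/π, consistent with the sharp inequality ||u||_L² ≤ C_P ||u'||_L².


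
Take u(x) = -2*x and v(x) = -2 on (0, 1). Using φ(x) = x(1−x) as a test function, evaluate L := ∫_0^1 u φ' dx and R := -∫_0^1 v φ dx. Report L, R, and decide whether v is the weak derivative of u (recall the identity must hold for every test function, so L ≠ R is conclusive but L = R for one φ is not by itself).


LHS = 1/3, RHS = 1/3. Yes, v = u' weakly.

u(x) = -2*x, classical derivative u'(x) = -2.
φ(x) = x(1−x), so φ'(x) = 1 - 2*x.
Note φ(0) = φ(1) = 0, so the boundary term u·φ vanishes.
LHS = ∫_0^1 u(x) φ'(x) dx = ∫_0^1 (4*x^2 - 2*x) dx. Term by term:
  ∫_0^1 4*x^2 dx = 4/3;  ∫_0^1 -2*x dx = -1.
Sum: 4/3 − 1 = 1/3.
So LHS = 1/3.
∫_0^1 v(x) φ(x) dx = ∫_0^1 (2*x^2 - 2*x) dx. Term by term:
  ∫_0^1 2*x^2 dx = 2/3;  ∫_0^1 -2*x dx = -1.
Sum: 2/3 − 1 = -1/3.
So RHS = -∫_0^1 v(x) φ(x) dx = 1/3.
LHS = RHS, so the identity holds for this test φ.
Moreover u is smooth here and v(x) = u'(x) = -2 pointwise, so the identity holds for every test function. Hence v is the weak derivative of u.


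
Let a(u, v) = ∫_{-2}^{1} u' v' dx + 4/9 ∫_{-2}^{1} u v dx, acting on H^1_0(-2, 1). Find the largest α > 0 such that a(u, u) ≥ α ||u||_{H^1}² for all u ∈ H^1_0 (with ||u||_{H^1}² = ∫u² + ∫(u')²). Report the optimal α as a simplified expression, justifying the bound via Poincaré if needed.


α = (4 + π^2)/(9 + π^2)

Coercivity of a(·,·) on H^1_0(-2, 1) means a(u, u) ≥ α ||u||_{H^1}² for every u ∈ H^1_0.
The interval has length L = 3, and Poincaré/coercivity depend only on L. Here a(u, u) = ∫(u')² + (4/9)·∫u².
Here 0 < c = 4/9 < 1. The condition a(u,u) ≥ α||u||_{H^1}² reads (1−α)∫(u')² ≥ (α−c)∫u². Any admissible α is ≤ 1 (rapidly oscillating u have ∫u²/∫(u')² → 0), and α = 1 would force 0 ≥ (1−c)∫u², impossible since c < 1; so 1−α > 0. By the sharp Poincaré inequality on H^1_0 of an interval of length L, ∫(u')² ≥ (π/L)²∫u² with equality for the first sine mode sin(π(x−x₀)/L) (x₀ the left endpoint), so the inequality holds for all u iff (1−α)(π/L)² ≥ α − c, i.e. α ≤ ((π/L)² + c)/((π/L)² + 1) = (1 + c(L/π)²)/(1 + (L/π)²). With (π/L)² = π^2/9 and c = 4/9, the largest admissible constant is α = ((π/L)² + c)/((π/L)² + 1).
Simplifying, α = (4 + π^2)/(9 + π^2).


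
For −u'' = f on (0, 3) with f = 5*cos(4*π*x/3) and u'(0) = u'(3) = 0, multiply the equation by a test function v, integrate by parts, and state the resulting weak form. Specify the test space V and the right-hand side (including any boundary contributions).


V = H^1(0, 3) (no boundary constraint on v; u is determined up to an additive constant); weak form: ∫_0^3 u'v' dx = ∫_0^3 (5*cos(4*π*x/3)) v dx for all v ∈ V.

Multiply both sides by a test function v and integrate from 0 to 3:
  ∫_0^3 −u''(x) v(x) dx = ∫_0^3 f(x) v(x) dx.
Integrate the LHS by parts once:
  ∫_0^3 −u'' v dx = −[u'(x) v(x)]_0^3 + ∫_0^3 u'(x) v'(x) dx.
Thus ∫_0^3 u'(x) v'(x) dx = ∫_0^3 f(x) v(x) dx + [u'(x) v(x)]_0^3.
Choose V so that boundary terms are either known or forced to vanish.
u has homogeneous Neumann: u'(0) = u'(3) = 0. So [u' v]_0^3 = 0·v(3) − 0·v(0) = 0 for any v; take V = H^1(0, 3).
Weak formulation: find u (satisfying any essential BC) such that ∫_0^3 u'(x) v'(x) dx = ∫_0^3 f v dx for all v ∈ V (homogeneous Neumann, so boundary terms vanish).
Substituting f(x) = 5*cos(4*π*x/3), the right-hand side is ∫_0^3 (5*cos(4*π*x/3)) v dx.
Compatibility check (pure Neumann): taking v ≡ 1 ∈ V gives 0 = ∫_0^3 f dx + (0) − (0), i.e. ∫_0^3 f dx must equal u'(0) − u'(3) = 0. Indeed ∫_0^3 (5*cos(4*π*x/3)) dx = 0, so the data are compatible. The solution is then unique only up to an additive constant (fix it e.g. by requiring ∫_0^3 u dx = 0).
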